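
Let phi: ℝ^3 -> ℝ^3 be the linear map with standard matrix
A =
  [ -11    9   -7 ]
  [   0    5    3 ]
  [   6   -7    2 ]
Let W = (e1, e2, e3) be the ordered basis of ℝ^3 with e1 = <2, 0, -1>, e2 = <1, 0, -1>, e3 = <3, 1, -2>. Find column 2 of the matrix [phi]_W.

Column 2 of [phi]_W is the W-coordinate vector of phi(e2).
In standard coordinates phi(e2) = A e2 = <-4, -3, 4>.
Converting to W: <-4, -3, 4> = 3e1 - e2 - 3e3, so the coordinate vector is <3, -1, -3>.

<3, -1, -3>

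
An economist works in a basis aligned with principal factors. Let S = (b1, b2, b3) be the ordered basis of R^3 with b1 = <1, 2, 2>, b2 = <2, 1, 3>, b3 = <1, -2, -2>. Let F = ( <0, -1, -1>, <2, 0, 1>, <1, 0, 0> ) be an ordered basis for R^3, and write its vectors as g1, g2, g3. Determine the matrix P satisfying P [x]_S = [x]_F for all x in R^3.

Take x = bj: its S-coordinates are the j-th standard unit vector, so P e_j — column j of P — equals [bj]_F.
b1 = -2g1 + 0·g2 + g3, giving column 1 = <-2, 0, 1>; repeating for each j gives P = [[-2, -1, 2], [0, 2, 0], [1, -2, 1]].

[[-2, -1, 2], [0, 2, 0], [1, -2, 1]]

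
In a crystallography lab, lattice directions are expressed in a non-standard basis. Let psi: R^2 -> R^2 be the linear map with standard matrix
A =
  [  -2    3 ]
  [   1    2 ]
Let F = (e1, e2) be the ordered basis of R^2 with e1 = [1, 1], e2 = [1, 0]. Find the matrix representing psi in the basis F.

[[3, 1], [-2, -3]]

Let P have columns e1, e2. Then [psi]_F = P^(-1) A P.
Here det P = -1, so P^(-1) is integer; computing A P first and then P^(-1)(A P) gives [[3, 1], [-2, -3]].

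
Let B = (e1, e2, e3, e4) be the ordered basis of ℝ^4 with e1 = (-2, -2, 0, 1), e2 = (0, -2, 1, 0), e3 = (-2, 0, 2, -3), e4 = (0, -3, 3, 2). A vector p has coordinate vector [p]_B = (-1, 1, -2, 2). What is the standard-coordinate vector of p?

The coordinates say p = -e1 + e2 - 2e3 + 2e4; adding the scaled basis vectors gives (6, -6, 3, 9).

(6, -6, 3, 9)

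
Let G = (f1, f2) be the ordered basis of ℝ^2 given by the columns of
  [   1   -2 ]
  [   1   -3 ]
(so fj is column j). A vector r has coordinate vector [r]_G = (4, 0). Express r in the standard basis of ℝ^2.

r = M [r]_G, where M has columns f1, f2.
Carrying out the matrix-vector product, r = (4, 4).

(4, 4)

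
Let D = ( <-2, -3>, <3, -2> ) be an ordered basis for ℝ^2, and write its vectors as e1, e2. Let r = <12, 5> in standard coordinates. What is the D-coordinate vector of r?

<-3, 2>

Write r = c_1 e1 + c_2 e2 and solve for the c_i.
System: -2c_1 + 3c_2 = 12, -3c_1 - 2c_2 = 5; solving gives c_1 = -3, c_2 = 2.
Check: -3e1 + 2e2 = <12, 5>.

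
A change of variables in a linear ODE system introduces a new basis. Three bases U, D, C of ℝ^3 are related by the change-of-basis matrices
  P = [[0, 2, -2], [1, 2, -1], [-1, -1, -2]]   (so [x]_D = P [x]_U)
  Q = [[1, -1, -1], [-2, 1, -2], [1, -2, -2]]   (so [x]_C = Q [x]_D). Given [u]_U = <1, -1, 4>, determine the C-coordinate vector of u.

<3, 31, 16>

Composing the changes, [u]_C = Q P [u]_U.
Q P = [[0, 1, 1], [3, 0, 7], [0, 0, 4]]; applying this to <1, -1, 4> gives <3, 31, 16>.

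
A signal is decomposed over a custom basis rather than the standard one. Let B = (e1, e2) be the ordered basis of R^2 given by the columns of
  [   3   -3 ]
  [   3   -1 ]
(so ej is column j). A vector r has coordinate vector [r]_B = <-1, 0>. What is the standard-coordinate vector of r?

By definition r = -e1 + 0·e2.
Summing componentwise gives <-3, -3>.

<-3, -3>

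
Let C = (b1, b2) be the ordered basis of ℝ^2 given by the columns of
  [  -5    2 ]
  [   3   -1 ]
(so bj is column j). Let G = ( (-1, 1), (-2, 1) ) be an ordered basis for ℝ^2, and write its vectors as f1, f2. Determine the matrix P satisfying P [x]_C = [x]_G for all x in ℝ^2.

[[1, 0], [2, -1]]

Take x = bj: its C-coordinates are the j-th standard unit vector, so P e_j — column j of P — equals [bj]_G.
b1 = f1 + 2f2, giving column 1 = (1, 2); repeating for each j gives P = [[1, 0], [2, -1]].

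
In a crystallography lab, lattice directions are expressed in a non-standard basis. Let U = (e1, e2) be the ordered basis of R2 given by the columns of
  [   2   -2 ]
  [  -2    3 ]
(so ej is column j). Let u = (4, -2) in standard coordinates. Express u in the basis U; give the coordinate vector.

(4, 2)

[u]_U is the unique c with M c = u, where M has columns e1, e2.
System: 2c_1 - 2c_2 = 4, -2c_1 + 3c_2 = -2; solving gives c_1 = 4, c_2 = 2.
Check: 4e1 + 2e2 = (4, -2).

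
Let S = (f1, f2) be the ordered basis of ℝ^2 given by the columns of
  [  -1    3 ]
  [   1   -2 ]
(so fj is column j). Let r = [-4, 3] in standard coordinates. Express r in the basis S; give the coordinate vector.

[1, -1]

We seek scalars with c_1 f1 + c_2 f2 = r; equivalently solve M c = r where the columns of M are f1, f2.
System: -c_1 + 3c_2 = -4, c_1 - 2c_2 = 3; solving gives c_1 = 1, c_2 = -1.
Check: f1 - f2 = [-4, 3].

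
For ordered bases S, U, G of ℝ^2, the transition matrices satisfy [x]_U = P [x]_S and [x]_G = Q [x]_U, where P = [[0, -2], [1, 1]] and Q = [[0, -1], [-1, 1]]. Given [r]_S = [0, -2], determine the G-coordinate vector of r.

[2, -6]

Composing the changes, [r]_G = Q P [r]_S.
Q P = [[-1, -1], [1, 3]]; applying this to [0, -2] gives [2, -6].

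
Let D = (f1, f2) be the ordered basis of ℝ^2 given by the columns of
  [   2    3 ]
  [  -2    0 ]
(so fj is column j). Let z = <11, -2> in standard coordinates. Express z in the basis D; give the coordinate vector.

[z]_D is the unique c with M c = z, where M has columns f1, f2.
System: 2c_1 + 3c_2 = 11, -2c_1 + 0c_2 = -2; solving gives c_1 = 1, c_2 = 3.
Check: f1 + 3f2 = <11, -2>.

<1, 3>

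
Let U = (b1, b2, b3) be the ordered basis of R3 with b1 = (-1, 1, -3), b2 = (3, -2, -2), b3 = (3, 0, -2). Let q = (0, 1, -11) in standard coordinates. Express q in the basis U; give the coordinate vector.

(3, 1, 0)

[q]_U is the unique c with M c = q, where M has columns b1, ..., b3.
Gaussian elimination on [M | q] yields c = (3, 1, 0).
Check: 3b1 + b2 + 0·b3 = (0, 1, -11).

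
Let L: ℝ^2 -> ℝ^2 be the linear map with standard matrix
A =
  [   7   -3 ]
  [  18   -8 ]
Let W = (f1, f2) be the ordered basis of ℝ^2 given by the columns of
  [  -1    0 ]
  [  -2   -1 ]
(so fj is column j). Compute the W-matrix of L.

Let P have columns f1, f2. Then [L]_W = P^(-1) A P.
Here det P = 1, so P^(-1) is integer; computing A P first and then P^(-1)(A P) gives [[1, -3], [0, -2]].

[[1, -3], [0, -2]]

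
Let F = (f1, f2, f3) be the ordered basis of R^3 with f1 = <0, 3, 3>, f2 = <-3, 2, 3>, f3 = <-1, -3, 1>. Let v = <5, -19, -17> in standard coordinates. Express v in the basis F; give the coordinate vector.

We seek scalars with c_1 f1 + ... + c_3 f3 = v; equivalently solve M c = v where the columns of M are f1, ..., f3.
Row-reducing the augmented matrix [M | v] gives c = (-4, -2, 1).
Check: -4f1 - 2f2 + f3 = <5, -19, -17>.

<-4, -2, 1>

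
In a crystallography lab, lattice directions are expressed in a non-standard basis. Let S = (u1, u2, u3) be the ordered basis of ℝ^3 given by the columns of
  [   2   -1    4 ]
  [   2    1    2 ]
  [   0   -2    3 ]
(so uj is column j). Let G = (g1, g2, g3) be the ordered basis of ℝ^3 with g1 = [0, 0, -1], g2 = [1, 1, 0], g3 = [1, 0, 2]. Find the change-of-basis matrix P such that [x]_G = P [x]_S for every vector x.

[[0, -2, 1], [2, 1, 2], [0, -2, 2]]

Column j of P is [uj]_G, since P maps S-coordinates to G-coordinates.
Expressing u1 in G: u1 = 0·g1 + 2g2 + 0·g3, so column 1 of P is [0, 2, 0].
Doing the same for each uj gives P = [[0, -2, 1], [2, 1, 2], [0, -2, 2]].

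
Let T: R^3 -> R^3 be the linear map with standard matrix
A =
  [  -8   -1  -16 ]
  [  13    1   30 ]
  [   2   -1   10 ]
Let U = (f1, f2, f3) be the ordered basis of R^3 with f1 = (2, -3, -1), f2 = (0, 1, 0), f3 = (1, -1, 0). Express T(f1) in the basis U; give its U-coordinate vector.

(3, -1, -3)

Column 1 of [T]_U is the U-coordinate vector of T(f1).
In standard coordinates T(f1) = A f1 = (3, -7, -3).
Converting to U: (3, -7, -3) = 3f1 - f2 - 3f3, so the coordinate vector is (3, -1, -3).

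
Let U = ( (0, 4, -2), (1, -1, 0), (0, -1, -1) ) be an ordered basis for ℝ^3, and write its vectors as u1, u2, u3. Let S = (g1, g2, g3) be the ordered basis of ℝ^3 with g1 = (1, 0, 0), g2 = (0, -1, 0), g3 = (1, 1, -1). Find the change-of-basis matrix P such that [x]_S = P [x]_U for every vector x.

Take x = uj: its U-coordinates are the j-th standard unit vector, so P e_j — column j of P — equals [uj]_S.
u1 = -2g1 - 2g2 + 2g3, giving column 1 = (-2, -2, 2); repeating for each j gives P = [[-2, 1, -1], [-2, 1, 2], [2, 0, 1]].

[[-2, 1, -1], [-2, 1, 2], [2, 0, 1]]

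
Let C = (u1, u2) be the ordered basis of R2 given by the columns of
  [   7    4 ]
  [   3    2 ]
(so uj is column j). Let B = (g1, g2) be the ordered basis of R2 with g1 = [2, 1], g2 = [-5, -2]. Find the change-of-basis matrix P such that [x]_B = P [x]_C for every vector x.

Let M have columns uj and N have columns gj. Then for every x, N [x]_B = x = M [x]_C, so P = N^(-1) M.
Since det N = 1, N^(-1) has integer entries; multiplying gives P = [[1, 2], [-1, 0]].

[[1, 2], [-1, 0]]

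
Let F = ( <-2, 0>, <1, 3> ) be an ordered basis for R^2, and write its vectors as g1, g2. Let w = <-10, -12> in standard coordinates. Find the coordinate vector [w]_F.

<3, -4>

Write w = c_1 g1 + c_2 g2 and solve for the c_i.
System: -2c_1 + c_2 = -10, 0c_1 + 3c_2 = -12; solving gives c_1 = 3, c_2 = -4.
Check: 3g1 - 4g2 = <-10, -12>.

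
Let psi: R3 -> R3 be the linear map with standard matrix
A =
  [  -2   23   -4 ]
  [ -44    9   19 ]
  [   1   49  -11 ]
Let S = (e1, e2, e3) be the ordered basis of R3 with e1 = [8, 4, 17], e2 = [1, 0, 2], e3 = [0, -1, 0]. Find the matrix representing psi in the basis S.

[[1, -1, -3], [0, -2, 1], [-3, 2, -3]]

The j-th column of [psi]_S is [psi(ej)]_S.
psi(e1) = A e1 = [8, 7, 17] = e1 + 0·e2 - 3e3, so column 1 is [1, 0, -3].
Repeating for e2, e3 and assembling the columns gives [[1, -1, -3], [0, -2, 1], [-3, 2, -3]].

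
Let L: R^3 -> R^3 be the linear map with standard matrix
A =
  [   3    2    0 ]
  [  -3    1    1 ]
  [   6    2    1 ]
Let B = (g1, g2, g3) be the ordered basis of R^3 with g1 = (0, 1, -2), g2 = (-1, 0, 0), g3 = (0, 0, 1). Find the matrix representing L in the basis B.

With P the matrix whose columns are g1, ..., g3, [L]_B = P^(-1) A P.
Column by column: L(g1) = A g1 = (2, -1, 0); its B-coordinates (-1, -2, -2) give column 1.
Continuing for each basis vector yields [L]_B = [[-1, 3, 1], [-2, 3, 0], [-2, 0, 3]].

[[-1, 3, 1], [-2, 3, 0], [-2, 0, 3]]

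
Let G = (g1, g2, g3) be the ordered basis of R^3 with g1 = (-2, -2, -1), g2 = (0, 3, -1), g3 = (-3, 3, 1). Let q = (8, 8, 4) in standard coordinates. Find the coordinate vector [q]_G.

(-4, 0, 0)

We seek scalars with c_1 g1 + ... + c_3 g3 = q; equivalently solve M c = q where the columns of M are g1, ..., g3.
Row-reducing the augmented matrix [M | q] gives c = (-4, 0, 0).
Check: -4g1 + 0·g2 + 0·g3 = (8, 8, 4).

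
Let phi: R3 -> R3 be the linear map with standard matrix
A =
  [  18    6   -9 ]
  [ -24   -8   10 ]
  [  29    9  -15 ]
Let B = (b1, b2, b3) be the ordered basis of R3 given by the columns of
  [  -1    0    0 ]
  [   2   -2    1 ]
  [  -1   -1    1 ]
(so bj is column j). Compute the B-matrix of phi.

[[-3, 3, 3], [-3, 0, 1], [-2, 0, -2]]

With P the matrix whose columns are b1, ..., b3, [phi]_B = P^(-1) A P.
Column by column: phi(b1) = A b1 = <3, -2, 4>; its B-coordinates <-3, -3, -2> give column 1.
Continuing for each basis vector yields [phi]_B = [[-3, 3, 3], [-3, 0, 1], [-2, 0, -2]].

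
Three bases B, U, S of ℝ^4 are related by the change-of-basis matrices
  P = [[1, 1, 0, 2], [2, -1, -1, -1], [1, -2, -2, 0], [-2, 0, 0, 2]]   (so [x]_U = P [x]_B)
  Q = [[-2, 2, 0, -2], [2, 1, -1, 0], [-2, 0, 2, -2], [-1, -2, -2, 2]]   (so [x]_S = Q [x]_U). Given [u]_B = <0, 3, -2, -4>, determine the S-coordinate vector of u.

Composing the changes, [u]_S = Q P [u]_B.
Q P = [[6, -4, -2, -10], [3, 3, 1, 3], [4, -6, -4, -8], [-11, 5, 6, 4]]; applying this to <0, 3, -2, -4> gives <32, -5, 22, -13>.

<32, -5, 22, -13>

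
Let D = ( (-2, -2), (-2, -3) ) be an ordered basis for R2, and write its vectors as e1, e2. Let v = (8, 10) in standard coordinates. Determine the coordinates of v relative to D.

[v]_D is the unique c with M c = v, where M has columns e1, e2.
System: -2c_1 - 2c_2 = 8, -2c_1 - 3c_2 = 10; solving gives c_1 = -2, c_2 = -2.
Check: -2e1 - 2e2 = (8, 10).

(-2, -2)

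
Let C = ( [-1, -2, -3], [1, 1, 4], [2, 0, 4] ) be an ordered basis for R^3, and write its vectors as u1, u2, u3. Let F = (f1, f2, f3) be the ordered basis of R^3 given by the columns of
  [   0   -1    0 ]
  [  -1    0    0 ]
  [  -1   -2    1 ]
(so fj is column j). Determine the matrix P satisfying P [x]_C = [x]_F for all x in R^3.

[[2, -1, 0], [1, -1, -2], [1, 1, 0]]

Let M have columns uj and N have columns fj. Then for every x, N [x]_F = x = M [x]_C, so P = N^(-1) M.
Since det N = -1, N^(-1) has integer entries; multiplying gives P = [[2, -1, 0], [1, -1, -2], [1, 1, 0]].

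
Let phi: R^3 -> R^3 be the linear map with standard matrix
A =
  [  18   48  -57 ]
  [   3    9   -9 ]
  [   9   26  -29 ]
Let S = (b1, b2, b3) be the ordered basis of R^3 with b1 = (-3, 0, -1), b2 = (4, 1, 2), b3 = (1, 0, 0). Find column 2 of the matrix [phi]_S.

Column 2 of [phi]_S is the S-coordinate vector of phi(b2).
In standard coordinates phi(b2) = A b2 = (6, 3, 4).
Converting to S: (6, 3, 4) = 2b1 + 3b2 + 0·b3, so the coordinate vector is (2, 3, 0).

(2, 3, 0)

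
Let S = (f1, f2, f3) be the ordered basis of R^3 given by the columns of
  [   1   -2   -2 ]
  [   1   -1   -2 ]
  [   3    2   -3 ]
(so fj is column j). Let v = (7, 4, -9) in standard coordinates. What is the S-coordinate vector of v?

[v]_S is the unique c with M c = v, where M has columns f1, ..., f3.
Solving this 3x3 system gives c = (-3, -3, -2).
Check: -3f1 - 3f2 - 2f3 = (7, 4, -9).

(-3, -3, -2)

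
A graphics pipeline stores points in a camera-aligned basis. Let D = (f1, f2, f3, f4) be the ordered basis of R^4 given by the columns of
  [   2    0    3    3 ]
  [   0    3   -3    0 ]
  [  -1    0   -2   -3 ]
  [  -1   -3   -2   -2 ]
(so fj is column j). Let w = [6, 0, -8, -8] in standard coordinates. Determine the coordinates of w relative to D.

Write w = c_1 f1 + ... + c_4 f4 and solve for the c_i.
Gaussian elimination on [M | w] yields c = (-3, 1, 1, 3).
Check: -3f1 + f2 + f3 + 3f4 = [6, 0, -8, -8].

[-3, 1, 1, 3]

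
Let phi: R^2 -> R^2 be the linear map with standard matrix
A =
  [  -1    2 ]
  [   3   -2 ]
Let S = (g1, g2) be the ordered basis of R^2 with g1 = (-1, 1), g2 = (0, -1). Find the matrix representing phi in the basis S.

With P the matrix whose columns are g1, g2, [phi]_S = P^(-1) A P.
Column by column: phi(g1) = A g1 = (3, -5); its S-coordinates (-3, 2) give column 1.
Continuing for each basis vector yields [phi]_S = [[-3, 2], [2, 0]].

[[-3, 2], [2, 0]]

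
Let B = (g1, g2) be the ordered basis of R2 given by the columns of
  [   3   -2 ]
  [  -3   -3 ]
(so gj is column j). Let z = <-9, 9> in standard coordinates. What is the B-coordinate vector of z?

<-3, 0>

We seek scalars with c_1 g1 + c_2 g2 = z; equivalently solve M c = z where the columns of M are g1, g2.
System: 3c_1 - 2c_2 = -9, -3c_1 - 3c_2 = 9; solving gives c_1 = -3, c_2 = 0.
Check: -3g1 + 0·g2 = <-9, 9>.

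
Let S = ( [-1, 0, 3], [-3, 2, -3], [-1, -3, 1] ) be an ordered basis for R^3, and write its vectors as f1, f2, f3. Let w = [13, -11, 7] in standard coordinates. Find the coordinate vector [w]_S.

[w]_S is the unique c with M c = w, where M has columns f1, ..., f3.
Solving this 3x3 system gives c = (-2, -4, 1).
Check: -2f1 - 4f2 + f3 = [13, -11, 7].

[-2, -4, 1]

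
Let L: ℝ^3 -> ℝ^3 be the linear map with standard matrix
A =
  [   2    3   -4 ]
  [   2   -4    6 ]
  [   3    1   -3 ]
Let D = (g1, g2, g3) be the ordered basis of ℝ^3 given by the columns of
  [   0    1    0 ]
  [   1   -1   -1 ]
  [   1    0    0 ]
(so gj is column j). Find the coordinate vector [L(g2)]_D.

Column 2 of [L]_D is the D-coordinate vector of L(g2).
In standard coordinates L(g2) = A g2 = [-1, 6, 2].
Converting to D: [-1, 6, 2] = 2g1 - g2 - 3g3, so the coordinate vector is [2, -1, -3].

[2, -1, -3]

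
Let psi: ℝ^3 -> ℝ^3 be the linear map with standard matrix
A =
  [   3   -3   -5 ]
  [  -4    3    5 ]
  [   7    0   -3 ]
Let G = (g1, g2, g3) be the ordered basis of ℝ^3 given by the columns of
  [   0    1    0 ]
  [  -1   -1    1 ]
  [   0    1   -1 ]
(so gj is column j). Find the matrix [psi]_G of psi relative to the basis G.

The j-th column of [psi]_G is [psi(gj)]_G.
psi(g1) = A g1 = <3, -3, 0> = 3g1 + 3g2 + 3g3, so column 1 is <3, 3, 3>.
Repeating for g2, g3 and assembling the columns gives [[3, -2, -1], [3, 1, 2], [3, -3, -1]].

[[3, -2, -1], [3, 1, 2], [3, -3, -1]]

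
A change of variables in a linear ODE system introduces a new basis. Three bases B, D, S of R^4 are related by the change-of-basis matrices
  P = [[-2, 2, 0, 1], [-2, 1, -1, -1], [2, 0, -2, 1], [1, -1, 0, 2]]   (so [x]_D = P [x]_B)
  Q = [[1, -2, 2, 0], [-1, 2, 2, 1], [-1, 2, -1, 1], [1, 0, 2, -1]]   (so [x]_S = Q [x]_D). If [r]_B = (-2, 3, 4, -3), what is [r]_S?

(-35, -36, 9, -12)

Composing the changes, [r]_S = Q P [r]_B.
Q P = [[6, 0, -2, 5], [3, -1, -6, 1], [-3, -1, 0, -2], [1, 3, -4, 1]]; applying this to (-2, 3, 4, -3) gives (-35, -36, 9, -12).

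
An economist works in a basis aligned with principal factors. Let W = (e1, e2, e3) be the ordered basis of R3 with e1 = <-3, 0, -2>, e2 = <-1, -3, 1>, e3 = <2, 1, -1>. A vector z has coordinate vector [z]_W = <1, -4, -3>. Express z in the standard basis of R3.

<-5, 9, -3>

By definition z = e1 - 4e2 - 3e3.
Summing componentwise gives <-5, 9, -3>.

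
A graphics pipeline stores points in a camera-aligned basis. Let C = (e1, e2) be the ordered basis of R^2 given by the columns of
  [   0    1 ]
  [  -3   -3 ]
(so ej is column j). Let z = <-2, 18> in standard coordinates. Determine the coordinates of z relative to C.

Write z = c_1 e1 + c_2 e2 and solve for the c_i.
System: 0c_1 + c_2 = -2, -3c_1 - 3c_2 = 18; solving gives c_1 = -4, c_2 = -2.
Check: -4e1 - 2e2 = <-2, 18>.

<-4, -2>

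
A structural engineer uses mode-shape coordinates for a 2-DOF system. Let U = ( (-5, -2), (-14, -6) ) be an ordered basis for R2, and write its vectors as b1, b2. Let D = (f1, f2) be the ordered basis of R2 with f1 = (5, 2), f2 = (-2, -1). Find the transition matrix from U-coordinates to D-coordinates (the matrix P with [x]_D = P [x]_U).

Take x = bj: its U-coordinates are the j-th standard unit vector, so P e_j — column j of P — equals [bj]_D.
b1 = -f1 + 0·f2, giving column 1 = (-1, 0); repeating for each j gives P = [[-1, -2], [0, 2]].

[[-1, -2], [0, 2]]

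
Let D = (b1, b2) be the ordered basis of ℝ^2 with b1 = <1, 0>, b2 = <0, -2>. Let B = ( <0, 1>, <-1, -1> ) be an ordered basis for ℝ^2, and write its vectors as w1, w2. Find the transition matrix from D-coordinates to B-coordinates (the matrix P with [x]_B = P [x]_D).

[[-1, -2], [-1, 0]]

Let M have columns bj and N have columns wj. Then for every x, N [x]_B = x = M [x]_D, so P = N^(-1) M.
Since det N = 1, N^(-1) has integer entries; multiplying gives P = [[-1, -2], [-1, 0]].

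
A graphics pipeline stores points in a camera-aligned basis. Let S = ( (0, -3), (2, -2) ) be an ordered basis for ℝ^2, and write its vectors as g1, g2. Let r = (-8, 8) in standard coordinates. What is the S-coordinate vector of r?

(0, -4)

[r]_S is the unique c with M c = r, where M has columns g1, g2.
System: 0c_1 + 2c_2 = -8, -3c_1 - 2c_2 = 8; solving gives c_1 = 0, c_2 = -4.
Check: 0·g1 - 4g2 = (-8, 8).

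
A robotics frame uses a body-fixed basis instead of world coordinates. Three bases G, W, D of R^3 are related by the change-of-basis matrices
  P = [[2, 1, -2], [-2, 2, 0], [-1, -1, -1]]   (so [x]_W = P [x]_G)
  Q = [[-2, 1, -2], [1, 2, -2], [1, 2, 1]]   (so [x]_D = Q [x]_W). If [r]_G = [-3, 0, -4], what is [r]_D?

First [r]_W = P [r]_G = [2, 6, 7].
Then [r]_D = Q [r]_W = [-12, 0, 21].

[-12, 0, 21]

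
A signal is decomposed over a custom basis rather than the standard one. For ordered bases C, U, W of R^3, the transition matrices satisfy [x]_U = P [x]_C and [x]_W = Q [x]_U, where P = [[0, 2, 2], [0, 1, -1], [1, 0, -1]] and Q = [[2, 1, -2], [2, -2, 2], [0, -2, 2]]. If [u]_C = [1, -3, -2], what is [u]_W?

[-27, -12, 8]

Apply P to get U-coordinates [-10, -1, 3], then Q to get W-coordinates.
The result is [u]_W = [-27, -12, 8].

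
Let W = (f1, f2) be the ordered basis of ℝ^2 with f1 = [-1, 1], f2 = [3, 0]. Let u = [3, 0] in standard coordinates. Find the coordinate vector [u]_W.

[0, 1]

Write u = c_1 f1 + c_2 f2 and solve for the c_i.
System: -c_1 + 3c_2 = 3, c_1 + 0c_2 = 0; solving gives c_1 = 0, c_2 = 1.
Check: 0·f1 + f2 = [3, 0].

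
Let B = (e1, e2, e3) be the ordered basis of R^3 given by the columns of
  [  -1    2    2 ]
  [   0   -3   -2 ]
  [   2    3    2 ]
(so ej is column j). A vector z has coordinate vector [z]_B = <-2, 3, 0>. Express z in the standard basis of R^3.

<8, -9, 5>

z = M [z]_B, where M has columns e1, ..., e3.
Carrying out the matrix-vector product, z = <8, -9, 5>.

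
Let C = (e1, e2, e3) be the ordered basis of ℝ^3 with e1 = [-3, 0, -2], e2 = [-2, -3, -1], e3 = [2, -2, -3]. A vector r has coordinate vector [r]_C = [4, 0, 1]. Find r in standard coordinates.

[-10, -2, -11]

r = M [r]_C, where M has columns e1, ..., e3.
Carrying out the matrix-vector product, r = [-10, -2, -11].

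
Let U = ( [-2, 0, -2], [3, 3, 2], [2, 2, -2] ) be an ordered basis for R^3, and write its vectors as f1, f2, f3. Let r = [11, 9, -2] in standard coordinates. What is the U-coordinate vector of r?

[-1, 1, 3]

[r]_U is the unique c with M c = r, where M has columns f1, ..., f3.
Gaussian elimination on [M | r] yields c = (-1, 1, 3).
Check: -f1 + f2 + 3f3 = [11, 9, -2].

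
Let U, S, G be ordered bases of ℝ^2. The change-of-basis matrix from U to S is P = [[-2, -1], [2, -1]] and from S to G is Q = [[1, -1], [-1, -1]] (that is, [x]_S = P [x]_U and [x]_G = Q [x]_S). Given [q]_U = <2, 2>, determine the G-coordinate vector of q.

Apply P to get S-coordinates <-6, 2>, then Q to get G-coordinates.
The result is [q]_G = <-8, 4>.

<-8, 4>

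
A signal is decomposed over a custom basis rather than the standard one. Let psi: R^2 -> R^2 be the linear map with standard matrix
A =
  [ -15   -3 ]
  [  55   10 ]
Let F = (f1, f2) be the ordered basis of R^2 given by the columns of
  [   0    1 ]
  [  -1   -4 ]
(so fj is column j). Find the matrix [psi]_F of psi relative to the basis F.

Let P have columns f1, f2. Then [psi]_F = P^(-1) A P.
Here det P = 1, so P^(-1) is integer; computing A P first and then P^(-1)(A P) gives [[-2, -3], [3, -3]].

[[-2, -3], [3, -3]]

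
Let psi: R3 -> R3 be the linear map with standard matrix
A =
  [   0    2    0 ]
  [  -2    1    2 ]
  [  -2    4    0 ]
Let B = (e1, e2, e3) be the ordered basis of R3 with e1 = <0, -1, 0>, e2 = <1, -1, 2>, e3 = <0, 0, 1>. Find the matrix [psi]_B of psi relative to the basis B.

[[3, 1, -2], [-2, -2, 0], [0, -2, 0]]

With P the matrix whose columns are e1, ..., e3, [psi]_B = P^(-1) A P.
Column by column: psi(e1) = A e1 = <-2, -1, -4>; its B-coordinates <3, -2, 0> give column 1.
Continuing for each basis vector yields [psi]_B = [[3, 1, -2], [-2, -2, 0], [0, -2, 0]].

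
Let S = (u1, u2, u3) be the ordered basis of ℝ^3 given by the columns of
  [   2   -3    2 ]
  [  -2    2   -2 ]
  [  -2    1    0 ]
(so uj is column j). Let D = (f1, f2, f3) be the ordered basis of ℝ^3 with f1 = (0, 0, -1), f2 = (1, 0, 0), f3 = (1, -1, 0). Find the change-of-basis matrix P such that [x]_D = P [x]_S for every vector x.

Let M have columns uj and N have columns fj. Then for every x, N [x]_D = x = M [x]_S, so P = N^(-1) M.
Since det N = 1, N^(-1) has integer entries; multiplying gives P = [[2, -1, 0], [0, -1, 0], [2, -2, 2]].

[[2, -1, 0], [0, -1, 0], [2, -2, 2]]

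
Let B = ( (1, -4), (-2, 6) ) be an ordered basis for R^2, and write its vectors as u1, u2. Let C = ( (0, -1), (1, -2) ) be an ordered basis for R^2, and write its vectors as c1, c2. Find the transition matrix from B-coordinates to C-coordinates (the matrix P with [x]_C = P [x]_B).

[[2, -2], [1, -2]]

Take x = uj: its B-coordinates are the j-th standard unit vector, so P e_j — column j of P — equals [uj]_C.
u1 = 2c1 + c2, giving column 1 = (2, 1); repeating for each j gives P = [[2, -2], [1, -2]].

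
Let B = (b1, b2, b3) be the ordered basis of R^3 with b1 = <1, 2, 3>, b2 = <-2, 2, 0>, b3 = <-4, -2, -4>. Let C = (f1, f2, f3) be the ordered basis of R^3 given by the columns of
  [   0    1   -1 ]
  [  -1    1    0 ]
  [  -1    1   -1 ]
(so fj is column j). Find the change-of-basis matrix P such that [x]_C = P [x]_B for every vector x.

[[-2, -2, 0], [0, 0, -2], [-1, 2, 2]]

Take x = bj: its B-coordinates are the j-th standard unit vector, so P e_j — column j of P — equals [bj]_C.
b1 = -2f1 + 0·f2 - f3, giving column 1 = <-2, 0, -1>; repeating for each j gives P = [[-2, -2, 0], [0, 0, -2], [-1, 2, 2]].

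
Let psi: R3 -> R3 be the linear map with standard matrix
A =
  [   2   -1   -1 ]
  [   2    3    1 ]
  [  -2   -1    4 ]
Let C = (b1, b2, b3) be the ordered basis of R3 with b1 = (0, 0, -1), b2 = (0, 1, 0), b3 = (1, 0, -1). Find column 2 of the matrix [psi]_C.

(2, 3, -1)

Compute psi(b2) = A b2 = (-1, 3, -1) in standard coordinates.
Then write this in C-coordinates: solve for y in y_1 b1 + ... + y_3 b3 = (-1, 3, -1).
This gives y = (2, 3, -1), which is column 2 of [psi]_C.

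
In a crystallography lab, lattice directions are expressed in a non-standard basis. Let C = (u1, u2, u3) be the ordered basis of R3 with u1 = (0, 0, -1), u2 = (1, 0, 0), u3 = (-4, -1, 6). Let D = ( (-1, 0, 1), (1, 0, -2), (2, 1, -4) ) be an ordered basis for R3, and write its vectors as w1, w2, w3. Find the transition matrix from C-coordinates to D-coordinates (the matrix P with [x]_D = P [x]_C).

Take x = uj: its C-coordinates are the j-th standard unit vector, so P e_j — column j of P — equals [uj]_D.
u1 = w1 + w2 + 0·w3, giving column 1 = (1, 1, 0); repeating for each j gives P = [[1, -2, 2], [1, -1, 0], [0, 0, -1]].

[[1, -2, 2], [1, -1, 0], [0, 0, -1]]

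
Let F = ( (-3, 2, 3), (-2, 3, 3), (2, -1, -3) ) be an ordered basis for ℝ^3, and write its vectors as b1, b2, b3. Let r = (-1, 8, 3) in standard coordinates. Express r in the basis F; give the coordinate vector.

[r]_F is the unique c with M c = r, where M has columns b1, ..., b3.
Row-reducing the augmented matrix [M | r] gives c = (-1, 4, 2).
Check: -b1 + 4b2 + 2b3 = (-1, 8, 3).

(-1, 4, 2)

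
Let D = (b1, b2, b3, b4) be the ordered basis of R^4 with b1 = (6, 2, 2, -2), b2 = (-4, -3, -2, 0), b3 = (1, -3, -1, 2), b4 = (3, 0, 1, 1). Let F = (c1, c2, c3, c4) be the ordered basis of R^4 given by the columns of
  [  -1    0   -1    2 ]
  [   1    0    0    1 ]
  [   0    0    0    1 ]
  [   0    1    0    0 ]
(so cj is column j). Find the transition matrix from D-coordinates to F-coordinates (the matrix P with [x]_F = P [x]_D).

Column j of P is [bj]_F, since P maps D-coordinates to F-coordinates.
Expressing b1 in F: b1 = 0·c1 - 2c2 - 2c3 + 2c4, so column 1 of P is (0, -2, -2, 2).
Doing the same for each bj gives P = [[0, -1, -2, -1], [-2, 0, 2, 1], [-2, 1, -1, 0], [2, -2, -1, 1]].

[[0, -1, -2, -1], [-2, 0, 2, 1], [-2, 1, -1, 0], [2, -2, -1, 1]]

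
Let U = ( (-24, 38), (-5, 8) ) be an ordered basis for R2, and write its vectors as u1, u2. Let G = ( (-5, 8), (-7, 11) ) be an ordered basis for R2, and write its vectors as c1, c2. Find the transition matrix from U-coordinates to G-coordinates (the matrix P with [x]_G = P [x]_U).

Let M have columns uj and N have columns cj. Then for every x, N [x]_G = x = M [x]_U, so P = N^(-1) M.
Since det N = 1, N^(-1) has integer entries; multiplying gives P = [[2, 1], [2, 0]].

[[2, 1], [2, 0]]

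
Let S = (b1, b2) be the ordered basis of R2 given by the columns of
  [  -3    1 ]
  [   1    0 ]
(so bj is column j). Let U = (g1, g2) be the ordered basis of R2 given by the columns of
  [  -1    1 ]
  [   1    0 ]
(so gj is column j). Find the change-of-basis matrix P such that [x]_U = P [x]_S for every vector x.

[[1, 0], [-2, 1]]

Column j of P is [bj]_U, since P maps S-coordinates to U-coordinates.
Expressing b1 in U: b1 = g1 - 2g2, so column 1 of P is (1, -2).
Doing the same for each bj gives P = [[1, 0], [-2, 1]].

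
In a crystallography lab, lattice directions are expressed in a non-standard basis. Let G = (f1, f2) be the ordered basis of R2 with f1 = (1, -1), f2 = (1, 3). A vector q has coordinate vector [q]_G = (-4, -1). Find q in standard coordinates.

(-5, 1)

By definition q = -4f1 - f2.
Summing componentwise gives (-5, 1).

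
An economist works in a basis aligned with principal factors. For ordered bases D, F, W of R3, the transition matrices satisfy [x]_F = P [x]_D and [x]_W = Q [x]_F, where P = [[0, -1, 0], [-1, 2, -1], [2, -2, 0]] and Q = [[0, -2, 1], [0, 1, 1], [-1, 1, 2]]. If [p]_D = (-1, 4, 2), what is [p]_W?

(-24, -3, -9)

Apply P to get F-coordinates (-4, 7, -10), then Q to get W-coordinates.
The result is [p]_W = (-24, -3, -9).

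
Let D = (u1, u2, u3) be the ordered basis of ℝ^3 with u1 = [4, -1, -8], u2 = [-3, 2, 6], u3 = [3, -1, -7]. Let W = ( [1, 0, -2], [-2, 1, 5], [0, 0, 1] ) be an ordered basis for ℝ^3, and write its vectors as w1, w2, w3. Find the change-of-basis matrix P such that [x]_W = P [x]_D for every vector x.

Column j of P is [uj]_W, since P maps D-coordinates to W-coordinates.
Expressing u1 in W: u1 = 2w1 - w2 + w3, so column 1 of P is [2, -1, 1].
Doing the same for each uj gives P = [[2, 1, 1], [-1, 2, -1], [1, -2, 0]].

[[2, 1, 1], [-1, 2, -1], [1, -2, 0]]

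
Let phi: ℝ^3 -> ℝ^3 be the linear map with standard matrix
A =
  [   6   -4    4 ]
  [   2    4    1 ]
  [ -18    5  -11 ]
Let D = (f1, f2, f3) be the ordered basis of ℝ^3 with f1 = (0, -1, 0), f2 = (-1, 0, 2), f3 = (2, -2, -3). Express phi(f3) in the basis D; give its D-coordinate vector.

Compute phi(f3) = A f3 = (8, -7, -13) in standard coordinates.
Then write this in D-coordinates: solve for y in y_1 f1 + ... + y_3 f3 = (8, -7, -13).
This gives y = (1, -2, 3), which is column 3 of [phi]_D.

(1, -2, 3)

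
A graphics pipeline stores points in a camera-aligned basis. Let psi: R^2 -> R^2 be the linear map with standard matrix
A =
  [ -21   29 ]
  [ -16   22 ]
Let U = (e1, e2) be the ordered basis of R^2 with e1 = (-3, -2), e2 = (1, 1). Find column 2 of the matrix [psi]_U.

Compute psi(e2) = A e2 = (8, 6) in standard coordinates.
Then write this in U-coordinates: solve for y in y_1 e1 + y_2 e2 = (8, 6).
This gives y = (-2, 2), which is column 2 of [psi]_U.

(-2, 2)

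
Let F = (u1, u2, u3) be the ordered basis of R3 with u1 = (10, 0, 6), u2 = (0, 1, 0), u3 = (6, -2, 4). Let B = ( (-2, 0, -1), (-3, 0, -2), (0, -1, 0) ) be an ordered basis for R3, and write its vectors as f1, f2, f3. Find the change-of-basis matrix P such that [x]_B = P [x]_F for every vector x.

[[-2, 0, 0], [-2, 0, -2], [0, -1, 2]]

Take x = uj: its F-coordinates are the j-th standard unit vector, so P e_j — column j of P — equals [uj]_B.
u1 = -2f1 - 2f2 + 0·f3, giving column 1 = (-2, -2, 0); repeating for each j gives P = [[-2, 0, 0], [-2, 0, -2], [0, -1, 2]].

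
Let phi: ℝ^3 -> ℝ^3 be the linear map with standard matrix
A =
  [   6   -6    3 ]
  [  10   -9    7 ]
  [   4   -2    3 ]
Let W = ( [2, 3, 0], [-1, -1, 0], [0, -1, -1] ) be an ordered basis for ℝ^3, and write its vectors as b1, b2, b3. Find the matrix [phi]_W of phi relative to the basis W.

The j-th column of [phi]_W is [phi(bj)]_W.
phi(b1) = A b1 = [-6, -7, 2] = -3b1 + 0·b2 - 2b3, so column 1 is [-3, 0, -2].
Repeating for b2, b3 and assembling the columns gives [[-3, 1, 0], [0, 2, -3], [-2, 2, 1]].

[[-3, 1, 0], [0, 2, -3], [-2, 2, 1]]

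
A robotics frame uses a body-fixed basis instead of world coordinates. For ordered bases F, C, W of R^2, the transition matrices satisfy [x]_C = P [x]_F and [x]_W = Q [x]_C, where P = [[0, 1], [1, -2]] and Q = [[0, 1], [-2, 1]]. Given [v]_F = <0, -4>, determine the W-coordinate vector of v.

Apply P to get C-coordinates <-4, 8>, then Q to get W-coordinates.
The result is [v]_W = <8, 16>.

<8, 16>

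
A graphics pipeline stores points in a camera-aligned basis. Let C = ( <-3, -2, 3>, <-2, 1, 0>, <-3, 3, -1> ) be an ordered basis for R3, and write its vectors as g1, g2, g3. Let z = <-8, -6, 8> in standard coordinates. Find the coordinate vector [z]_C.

<2, 4, -2>

We seek scalars with c_1 g1 + ... + c_3 g3 = z; equivalently solve M c = z where the columns of M are g1, ..., g3.
Row-reducing the augmented matrix [M | z] gives c = (2, 4, -2).
Check: 2g1 + 4g2 - 2g3 = <-8, -6, 8>.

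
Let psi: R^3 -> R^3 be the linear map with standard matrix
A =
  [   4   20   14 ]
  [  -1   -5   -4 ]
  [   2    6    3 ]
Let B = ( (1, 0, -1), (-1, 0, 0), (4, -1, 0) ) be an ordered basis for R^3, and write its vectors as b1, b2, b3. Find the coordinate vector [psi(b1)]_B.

(1, -1, -3)

Compute psi(b1) = A b1 = (-10, 3, -1) in standard coordinates.
Then write this in B-coordinates: solve for y in y_1 b1 + ... + y_3 b3 = (-10, 3, -1).
This gives y = (1, -1, -3), which is column 1 of [psi]_B.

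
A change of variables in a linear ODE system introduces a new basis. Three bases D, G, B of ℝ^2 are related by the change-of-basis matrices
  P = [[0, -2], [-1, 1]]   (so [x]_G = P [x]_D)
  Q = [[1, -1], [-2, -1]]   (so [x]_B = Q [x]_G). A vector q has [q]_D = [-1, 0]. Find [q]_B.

[-1, -1]

Apply P to get G-coordinates [0, 1], then Q to get B-coordinates.
The result is [q]_B = [-1, -1].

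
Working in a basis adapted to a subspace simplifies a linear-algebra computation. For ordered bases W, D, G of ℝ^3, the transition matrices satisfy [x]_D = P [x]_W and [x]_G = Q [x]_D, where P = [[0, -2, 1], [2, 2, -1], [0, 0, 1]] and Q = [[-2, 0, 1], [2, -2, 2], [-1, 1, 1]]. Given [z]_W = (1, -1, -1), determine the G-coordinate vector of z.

(-3, -2, -1)

Apply P to get D-coordinates (1, 1, -1), then Q to get G-coordinates.
The result is [z]_G = (-3, -2, -1).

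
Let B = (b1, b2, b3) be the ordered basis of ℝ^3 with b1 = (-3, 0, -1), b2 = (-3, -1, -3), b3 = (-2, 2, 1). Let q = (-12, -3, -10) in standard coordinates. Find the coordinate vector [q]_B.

[q]_B is the unique c with M c = q, where M has columns b1, ..., b3.
Solving this 3x3 system gives c = (1, 3, 0).
Check: b1 + 3b2 + 0·b3 = (-12, -3, -10).

(1, 3, 0)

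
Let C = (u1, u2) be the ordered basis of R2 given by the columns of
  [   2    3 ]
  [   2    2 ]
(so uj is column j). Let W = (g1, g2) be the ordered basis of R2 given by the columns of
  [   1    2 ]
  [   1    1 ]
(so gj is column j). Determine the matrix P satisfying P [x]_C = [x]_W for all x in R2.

[[2, 1], [0, 1]]

Take x = uj: its C-coordinates are the j-th standard unit vector, so P e_j — column j of P — equals [uj]_W.
u1 = 2g1 + 0·g2, giving column 1 = [2, 0]; repeating for each j gives P = [[2, 1], [0, 1]].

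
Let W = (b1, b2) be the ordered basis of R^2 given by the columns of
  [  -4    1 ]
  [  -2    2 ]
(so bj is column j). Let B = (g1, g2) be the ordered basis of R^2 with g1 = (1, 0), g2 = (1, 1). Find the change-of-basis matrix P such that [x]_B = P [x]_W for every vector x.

[[-2, -1], [-2, 2]]

Take x = bj: its W-coordinates are the j-th standard unit vector, so P e_j — column j of P — equals [bj]_B.
b1 = -2g1 - 2g2, giving column 1 = (-2, -2); repeating for each j gives P = [[-2, -1], [-2, 2]].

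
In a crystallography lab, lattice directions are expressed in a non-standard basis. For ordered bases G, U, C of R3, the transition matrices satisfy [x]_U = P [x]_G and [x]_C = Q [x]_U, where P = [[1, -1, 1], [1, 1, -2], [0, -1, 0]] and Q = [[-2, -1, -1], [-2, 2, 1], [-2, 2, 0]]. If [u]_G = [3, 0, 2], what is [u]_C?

Composing the changes, [u]_C = Q P [u]_G.
Q P = [[-3, 2, 0], [0, 3, -6], [0, 4, -6]]; applying this to [3, 0, 2] gives [-9, -12, -12].

[-9, -12, -12]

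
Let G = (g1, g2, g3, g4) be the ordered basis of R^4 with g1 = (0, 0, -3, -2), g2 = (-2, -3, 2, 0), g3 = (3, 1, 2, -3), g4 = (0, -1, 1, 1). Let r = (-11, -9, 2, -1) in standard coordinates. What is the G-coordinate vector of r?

We seek scalars with c_1 g1 + ... + c_4 g4 = r; equivalently solve M c = r where the columns of M are g1, ..., g4.
Gaussian elimination on [M | r] yields c = (0, 4, -1, -4).
Check: 0·g1 + 4g2 - g3 - 4g4 = (-11, -9, 2, -1).

(0, 4, -1, -4)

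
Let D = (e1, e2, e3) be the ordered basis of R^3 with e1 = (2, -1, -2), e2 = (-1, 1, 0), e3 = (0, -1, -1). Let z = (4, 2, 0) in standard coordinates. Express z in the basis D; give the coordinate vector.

(2, 0, -4)

Write z = c_1 e1 + ... + c_3 e3 and solve for the c_i.
Solving this 3x3 system gives c = (2, 0, -4).
Check: 2e1 + 0·e2 - 4e3 = (4, 2, 0).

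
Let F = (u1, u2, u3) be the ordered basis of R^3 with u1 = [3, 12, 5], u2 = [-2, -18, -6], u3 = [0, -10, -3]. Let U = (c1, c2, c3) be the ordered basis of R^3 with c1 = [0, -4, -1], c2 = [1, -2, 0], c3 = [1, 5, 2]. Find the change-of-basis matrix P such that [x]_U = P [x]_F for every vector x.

Column j of P is [uj]_U, since P maps F-coordinates to U-coordinates.
Expressing u1 in U: u1 = -c1 + c2 + 2c3, so column 1 of P is [-1, 1, 2].
Doing the same for each uj gives P = [[-1, 2, -1], [1, 0, 2], [2, -2, -2]].

[[-1, 2, -1], [1, 0, 2], [2, -2, -2]]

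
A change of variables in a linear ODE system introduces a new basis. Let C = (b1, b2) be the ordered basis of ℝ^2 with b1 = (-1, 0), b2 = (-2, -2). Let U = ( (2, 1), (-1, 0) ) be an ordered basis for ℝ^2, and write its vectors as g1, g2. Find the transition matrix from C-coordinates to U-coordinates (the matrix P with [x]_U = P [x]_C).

[[0, -2], [1, -2]]

Take x = bj: its C-coordinates are the j-th standard unit vector, so P e_j — column j of P — equals [bj]_U.
b1 = 0·g1 + g2, giving column 1 = (0, 1); repeating for each j gives P = [[0, -2], [1, -2]].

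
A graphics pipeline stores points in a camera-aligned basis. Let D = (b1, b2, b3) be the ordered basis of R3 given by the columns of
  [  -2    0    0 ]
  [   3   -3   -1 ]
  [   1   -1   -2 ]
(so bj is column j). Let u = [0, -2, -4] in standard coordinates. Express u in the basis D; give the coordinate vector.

[0, 0, 2]

[u]_D is the unique c with M c = u, where M has columns b1, ..., b3.
Solving this 3x3 system gives c = (0, 0, 2).
Check: 0·b1 + 0·b2 + 2b3 = [0, -2, -4].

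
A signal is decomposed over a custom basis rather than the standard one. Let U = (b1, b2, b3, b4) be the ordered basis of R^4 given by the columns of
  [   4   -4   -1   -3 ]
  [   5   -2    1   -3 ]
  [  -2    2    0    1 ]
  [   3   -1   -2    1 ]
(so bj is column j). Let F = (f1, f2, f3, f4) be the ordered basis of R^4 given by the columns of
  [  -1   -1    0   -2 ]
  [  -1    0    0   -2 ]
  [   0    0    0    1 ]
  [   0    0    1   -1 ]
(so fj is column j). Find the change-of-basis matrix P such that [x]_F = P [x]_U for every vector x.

Take x = bj: its U-coordinates are the j-th standard unit vector, so P e_j — column j of P — equals [bj]_F.
b1 = -f1 + f2 + f3 - 2f4, giving column 1 = (-1, 1, 1, -2); repeating for each j gives P = [[-1, -2, -1, 1], [1, 2, 2, 0], [1, 1, -2, 2], [-2, 2, 0, 1]].

[[-1, -2, -1, 1], [1, 2, 2, 0], [1, 1, -2, 2], [-2, 2, 0, 1]]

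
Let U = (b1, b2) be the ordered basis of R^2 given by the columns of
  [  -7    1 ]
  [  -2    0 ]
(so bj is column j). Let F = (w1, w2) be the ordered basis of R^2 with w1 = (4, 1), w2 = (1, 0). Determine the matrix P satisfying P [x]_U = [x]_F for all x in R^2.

[[-2, 0], [1, 1]]

Column j of P is [bj]_F, since P maps U-coordinates to F-coordinates.
Expressing b1 in F: b1 = -2w1 + w2, so column 1 of P is (-2, 1).
Doing the same for each bj gives P = [[-2, 0], [1, 1]].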